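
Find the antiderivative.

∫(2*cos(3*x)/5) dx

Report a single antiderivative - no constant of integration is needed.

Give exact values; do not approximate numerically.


Answer: 2*sin(3*x)/15.


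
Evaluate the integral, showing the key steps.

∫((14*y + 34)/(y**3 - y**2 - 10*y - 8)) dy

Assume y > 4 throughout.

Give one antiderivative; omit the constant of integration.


Step 1. Decompose ∫((14*y + 34)/(y**3 - y**2 - 10*y - 8)) dy by partial fractions, (14*y + 34)/(y**3 - y**2 - 10*y - 8) = 1/(y + 2) - 4/(y + 1) + 3/(y - 4): now ∫(3/(y - 4)) dy + ∫(-4/(y + 1)) dy + ∫(1/(y + 2)) dy.
Step 2. Evaluate the standard form [assuming y > -2]: now log(y + 2) + ∫(3/(y - 4)) dy + ∫(-4/(y + 1)) dy.
Step 3. Evaluate the standard form [assuming y > -1]: now -4*log(y + 1) + log(y + 2) + ∫(3/(y - 4)) dy.
Step 4. Evaluate the standard form [assuming y > 4]: now 3*log(y - 4) - 4*log(y + 1) + log(y + 2).
Answer: 3*log(y - 4) - 4*log(y + 1) + log(y + 2).


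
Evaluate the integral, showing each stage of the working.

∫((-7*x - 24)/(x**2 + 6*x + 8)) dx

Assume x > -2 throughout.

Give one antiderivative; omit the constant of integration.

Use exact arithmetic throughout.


Step 1. Decompose ∫((-7*x - 24)/(x**2 + 6*x + 8)) dx by partial fractions, (-7*x - 24)/(x**2 + 6*x + 8) = -2/(x + 4) - 5/(x + 2): now ∫(-5/(x + 2)) dx + ∫(-2/(x + 4)) dx.
Step 2. Evaluate the standard form [assuming x > -4]: now -2*log(x + 4) + ∫(-5/(x + 2)) dx.
Step 3. Evaluate the standard form [assuming x > -2]: now -5*log(x + 2) - 2*log(x + 4).
Answer: -5*log(x + 2) - 2*log(x + 4).


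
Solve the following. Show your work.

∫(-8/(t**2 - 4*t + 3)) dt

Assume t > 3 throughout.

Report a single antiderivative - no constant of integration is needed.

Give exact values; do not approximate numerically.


Step 1. Decompose ∫(-8/(t**2 - 4*t + 3)) dt by partial fractions, -8/(t**2 - 4*t + 3) = 4/(t - 1) - 4/(t - 3): now ∫(-4/(t - 3)) dt + ∫(4/(t - 1)) dt.
Step 2. Evaluate the standard form [assuming t > 1]: now 4*log(t - 1) + ∫(-4/(t - 3)) dt.
Step 3. Evaluate the standard form [assuming t > 3]: now -4*log(t - 3) + 4*log(t - 1).
Answer: -4*log(t - 3) + 4*log(t - 1).


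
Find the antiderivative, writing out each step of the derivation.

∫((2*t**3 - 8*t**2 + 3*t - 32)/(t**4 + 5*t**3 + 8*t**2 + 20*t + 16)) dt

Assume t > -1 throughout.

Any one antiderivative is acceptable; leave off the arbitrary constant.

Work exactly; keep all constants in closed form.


Step 1. Decompose ∫((2*t**3 - 8*t**2 + 3*t - 32)/(t**4 + 5*t**3 + 8*t**2 + 20*t + 16)) dt by partial fractions, (2*t**3 - 8*t**2 + 3*t - 32)/(t**4 + 5*t**3 + 8*t**2 + 20*t + 16) = -1/(t**2 + 4) + 5/(t + 4) - 3/(t + 1): now ∫(-3/(t + 1)) dt + ∫(5/(t + 4)) dt + ∫(-1/(t**2 + 4)) dt.
Step 2. Evaluate the standard form [assuming t > -4]: now 5*log(t + 4) + ∫(-3/(t + 1)) dt + ∫(-1/(t**2 + 4)) dt.
Step 3. Evaluate the standard form [assuming t > -1]: now -3*log(t + 1) + 5*log(t + 4) + ∫(-1/(t**2 + 4)) dt.
Step 4. Evaluate the standard form: now -3*log(t + 1) + 5*log(t + 4) - atan(t/2)/2.
Answer: -3*log(t + 1) + 5*log(t + 4) - atan(t/2)/2.


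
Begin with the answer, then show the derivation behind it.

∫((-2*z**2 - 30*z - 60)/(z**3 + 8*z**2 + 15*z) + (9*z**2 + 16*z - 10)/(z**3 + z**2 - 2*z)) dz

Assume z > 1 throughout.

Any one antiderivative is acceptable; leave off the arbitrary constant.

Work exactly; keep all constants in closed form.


The answer is log(z) + 5*log(z - 1) - log(z + 2) - 2*log(z + 3) + 4*log(z + 5).
Step 1. Rewrite: now ∫((-2*z**2 - 30*z - 60)/(z**3 + 8*z**2 + 15*z)) dz + ∫((9*z**2 + 16*z - 10)/(z**3 + z**2 - 2*z)) dz.
Step 2. Decompose ∫((-2*z**2 - 30*z - 60)/(z**3 + 8*z**2 + 15*z)) dz by partial fractions, (-2*z**2 - 30*z - 60)/(z**3 + 8*z**2 + 15*z) = 4/(z + 5) - 2/(z + 3) - 4/z: now ∫(-4/z) dz + ∫((9*z**2 + 16*z - 10)/(z**3 + z**2 - 2*z)) dz + ∫(-2/(z + 3)) dz + ∫(4/(z + 5)) dz.
Step 3. Evaluate the standard form [assuming z > -3]: now -2*log(z + 3) + ∫(-4/z) dz + ∫((9*z**2 + 16*z - 10)/(z**3 + z**2 - 2*z)) dz + ∫(4/(z + 5)) dz.
Step 4. Evaluate the standard form [assuming z > -5]: now -2*log(z + 3) + 4*log(z + 5) + ∫(-4/z) dz + ∫((9*z**2 + 16*z - 10)/(z**3 + z**2 - 2*z)) dz.
Step 5. Evaluate the standard form [assuming z > 0]: now -4*log(z) - 2*log(z + 3) + 4*log(z + 5) + ∫((9*z**2 + 16*z - 10)/(z**3 + z**2 - 2*z)) dz.
Step 6. Decompose ∫((9*z**2 + 16*z - 10)/(z**3 + z**2 - 2*z)) dz by partial fractions, (9*z**2 + 16*z - 10)/(z**3 + z**2 - 2*z) = -1/(z + 2) + 5/(z - 1) + 5/z: now -4*log(z) - 2*log(z + 3) + 4*log(z + 5) + ∫(5/z) dz + ∫(5/(z - 1)) dz + ∫(-1/(z + 2)) dz.
Step 7. Evaluate the standard form [assuming z > -2]: now -4*log(z) - log(z + 2) - 2*log(z + 3) + 4*log(z + 5) + ∫(5/z) dz + ∫(5/(z - 1)) dz.
Step 8. Evaluate the standard form [assuming z > 0]: now log(z) - log(z + 2) - 2*log(z + 3) + 4*log(z + 5) + ∫(5/(z - 1)) dz.
Step 9. Evaluate the standard form [assuming z > 1]: now log(z) + 5*log(z - 1) - log(z + 2) - 2*log(z + 3) + 4*log(z + 5).
Answer: log(z) + 5*log(z - 1) - log(z + 2) - 2*log(z + 3) + 4*log(z + 5).


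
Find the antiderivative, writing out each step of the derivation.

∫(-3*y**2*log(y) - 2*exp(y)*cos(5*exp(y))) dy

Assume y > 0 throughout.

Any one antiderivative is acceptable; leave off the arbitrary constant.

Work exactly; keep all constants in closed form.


Step 1. Rewrite: now ∫(-3*y**2*log(y)) dy + ∫(-2*exp(y)*cos(5*exp(y))) dy.
Step 2. Substitute u = exp(y), turning ∫(-2*exp(y)*cos(5*exp(y))) dy into ∫(-2*cos(5*u)) du: now ∫(-3*y**2*log(y)) dy + ∫(-2*cos(5*u)) du.
Step 3. Evaluate the standard form: now -2*sin(5*u)/5 + ∫(-3*y**2*log(y)) dy.
Step 4. Substitute back u = exp(y): now -2*sin(5*exp(y))/5 + ∫(-3*y**2*log(y)) dy.
Step 5. Integrate ∫(-3*y**2*log(y)) dy by parts with u = log(y), dv = (-3*y**2) dy, so v = -y**3 [assuming y > 0]: now -y**3*log(y) - 2*sin(5*exp(y))/5 + ∫(y**2) dy.
Step 6. Evaluate the standard form: now -y**3*log(y) + y**3/3 - 2*sin(5*exp(y))/5.
Answer: -y**3*log(y) + y**3/3 - 2*sin(5*exp(y))/5.


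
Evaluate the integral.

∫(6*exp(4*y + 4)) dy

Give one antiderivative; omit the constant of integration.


Answer: 3*exp(4*y + 4)/2.


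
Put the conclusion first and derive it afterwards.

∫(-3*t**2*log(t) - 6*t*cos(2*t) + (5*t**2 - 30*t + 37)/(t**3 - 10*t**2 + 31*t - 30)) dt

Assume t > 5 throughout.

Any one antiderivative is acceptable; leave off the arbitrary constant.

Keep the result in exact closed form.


The answer is -t**3*log(t) + t**3/3 - 3*t*sin(2*t) + 2*log(t - 5) + 4*log(t - 3) - log(t - 2) - 3*cos(2*t)/2.
Step 1. Rewrite: now ∫(-6*t*cos(2*t)) dt + ∫(-3*t**2*log(t)) dt + ∫((5*t**2 - 30*t + 37)/(t**3 - 10*t**2 + 31*t - 30)) dt.
Step 2. Integrate ∫(-3*t**2*log(t)) dt by parts with u = log(t), dv = (-3*t**2) dt, so v = -t**3 [assuming t > 0]: now -t**3*log(t) + ∫(t**2) dt + ∫(-6*t*cos(2*t)) dt + ∫((5*t**2 - 30*t + 37)/(t**3 - 10*t**2 + 31*t - 30)) dt.
Step 3. Evaluate the standard form: now -t**3*log(t) + t**3/3 + ∫(-6*t*cos(2*t)) dt + ∫((5*t**2 - 30*t + 37)/(t**3 - 10*t**2 + 31*t - 30)) dt.
Step 4. Decompose ∫((5*t**2 - 30*t + 37)/(t**3 - 10*t**2 + 31*t - 30)) dt by partial fractions, (5*t**2 - 30*t + 37)/(t**3 - 10*t**2 + 31*t - 30) = -1/(t - 2) + 4/(t - 3) + 2/(t - 5): now -t**3*log(t) + t**3/3 + ∫(-6*t*cos(2*t)) dt + ∫(2/(t - 5)) dt + ∫(4/(t - 3)) dt + ∫(-1/(t - 2)) dt.
Step 5. Evaluate the standard form [assuming t > 3]: now -t**3*log(t) + t**3/3 + 4*log(t - 3) + ∫(-6*t*cos(2*t)) dt + ∫(2/(t - 5)) dt + ∫(-1/(t - 2)) dt.
Step 6. Evaluate the standard form [assuming t > 5]: now -t**3*log(t) + t**3/3 + 2*log(t - 5) + 4*log(t - 3) + ∫(-6*t*cos(2*t)) dt + ∫(-1/(t - 2)) dt.
Step 7. Evaluate the standard form [assuming t > 2]: now -t**3*log(t) + t**3/3 + 2*log(t - 5) + 4*log(t - 3) - log(t - 2) + ∫(-6*t*cos(2*t)) dt.
Step 8. Integrate ∫(-6*t*cos(2*t)) dt by parts with u = t, dv = (-6*cos(2*t)) dt, so v = -3*sin(2*t): now -t**3*log(t) + t**3/3 - 3*t*sin(2*t) + 2*log(t - 5) + 4*log(t - 3) - log(t - 2) + ∫(3*sin(2*t)) dt.
Step 9. Evaluate the standard form: now -t**3*log(t) + t**3/3 - 3*t*sin(2*t) + 2*log(t - 5) + 4*log(t - 3) - log(t - 2) - 3*cos(2*t)/2.
Answer: -t**3*log(t) + t**3/3 - 3*t*sin(2*t) + 2*log(t - 5) + 4*log(t - 3) - log(t - 2) - 3*cos(2*t)/2.


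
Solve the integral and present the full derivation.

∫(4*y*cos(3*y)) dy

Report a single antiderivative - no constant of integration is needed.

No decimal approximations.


Step 1. Integrate ∫(4*y*cos(3*y)) dy by parts with u = y, dv = (4*cos(3*y)) dy, so v = 4*sin(3*y)/3: now 4*y*sin(3*y)/3 + ∫(-4*sin(3*y)/3) dy.
Step 2. Evaluate the standard form: now 4*y*sin(3*y)/3 + 4*cos(3*y)/9.
Answer: 4*y*sin(3*y)/3 + 4*cos(3*y)/9.


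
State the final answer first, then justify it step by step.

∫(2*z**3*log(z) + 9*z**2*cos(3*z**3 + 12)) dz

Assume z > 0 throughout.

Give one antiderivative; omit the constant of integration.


The answer is z**4*log(z)/2 - z**4/8 + sin(3*z**3 + 12).
Step 1. Rewrite: now ∫(9*z**2*cos(3*z**3 + 12)) dz + ∫(2*z**3*log(z)) dz.
Step 2. Substitute u = z**3 + 4, turning ∫(9*z**2*cos(3*z**3 + 12)) dz into ∫(3*cos(3*u)) du: now ∫(2*z**3*log(z)) dz + ∫(3*cos(3*u)) du.
Step 3. Evaluate the standard form: now sin(3*u) + ∫(2*z**3*log(z)) dz.
Step 4. Substitute back u = z**3 + 4: now sin(3*z**3 + 12) + ∫(2*z**3*log(z)) dz.
Step 5. Integrate ∫(2*z**3*log(z)) dz by parts with u = log(z), dv = (2*z**3) dz, so v = z**4/2 [assuming z > 0]: now z**4*log(z)/2 + sin(3*z**3 + 12) + ∫(-z**3/2) dz.
Step 6. Evaluate the standard form: now z**4*log(z)/2 - z**4/8 + sin(3*z**3 + 12).
Answer: z**4*log(z)/2 - z**4/8 + sin(3*z**3 + 12).


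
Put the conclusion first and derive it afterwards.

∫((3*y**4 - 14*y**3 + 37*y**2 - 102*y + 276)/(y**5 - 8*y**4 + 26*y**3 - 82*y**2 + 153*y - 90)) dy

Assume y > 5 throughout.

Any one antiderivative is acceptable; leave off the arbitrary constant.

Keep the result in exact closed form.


The answer is 2*log(y - 5) - 4*log(y - 2) + 5*log(y - 1) + atan(y/3).
Step 1. Decompose ∫((3*y**4 - 14*y**3 + 37*y**2 - 102*y + 276)/(y**5 - 8*y**4 + 26*y**3 - 82*y**2 + 153*y - 90)) dy by partial fractions, (3*y**4 - 14*y**3 + 37*y**2 - 102*y + 276)/(y**5 - 8*y**4 + 26*y**3 - 82*y**2 + 153*y - 90) = 3/(y**2 + 9) + 5/(y - 1) - 4/(y - 2) + 2/(y - 5): now ∫(2/(y - 5)) dy + ∫(-4/(y - 2)) dy + ∫(5/(y - 1)) dy + ∫(3/(y**2 + 9)) dy.
Step 2. Evaluate the standard form [assuming y > 2]: now -4*log(y - 2) + ∫(2/(y - 5)) dy + ∫(5/(y - 1)) dy + ∫(3/(y**2 + 9)) dy.
Step 3. Evaluate the standard form [assuming y > 5]: now 2*log(y - 5) - 4*log(y - 2) + ∫(5/(y - 1)) dy + ∫(3/(y**2 + 9)) dy.
Step 4. Evaluate the standard form [assuming y > 1]: now 2*log(y - 5) - 4*log(y - 2) + 5*log(y - 1) + ∫(3/(y**2 + 9)) dy.
Step 5. Evaluate the standard form: now 2*log(y - 5) - 4*log(y - 2) + 5*log(y - 1) + atan(y/3).
Answer: 2*log(y - 5) - 4*log(y - 2) + 5*log(y - 1) + atan(y/3).


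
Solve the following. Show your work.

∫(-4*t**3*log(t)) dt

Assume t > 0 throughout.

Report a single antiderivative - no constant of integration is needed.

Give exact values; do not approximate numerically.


Step 1. Integrate ∫(-4*t**3*log(t)) dt by parts with u = log(t), dv = (-4*t**3) dt, so v = -t**4 [assuming t > 0]: now -t**4*log(t) + ∫(t**3) dt.
Step 2. Evaluate the standard form: now -t**4*log(t) + t**4/4.
Answer: -t**4*log(t) + t**4/4.


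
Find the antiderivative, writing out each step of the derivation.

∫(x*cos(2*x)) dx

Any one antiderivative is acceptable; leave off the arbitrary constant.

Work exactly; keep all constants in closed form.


Step 1. Integrate ∫(x*cos(2*x)) dx by parts with u = x, dv = (cos(2*x)) dx, so v = sin(2*x)/2: now x*sin(2*x)/2 + ∫(-sin(2*x)/2) dx.
Step 2. Evaluate the standard form: now x*sin(2*x)/2 + cos(2*x)/4.
Answer: x*sin(2*x)/2 + cos(2*x)/4.


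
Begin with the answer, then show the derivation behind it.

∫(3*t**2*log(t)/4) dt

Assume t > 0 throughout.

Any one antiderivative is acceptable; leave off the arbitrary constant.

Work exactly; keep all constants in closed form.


The answer is t**3*log(t)/4 - t**3/12.
Step 1. Integrate ∫(3*t**2*log(t)/4) dt by parts with u = log(t), dv = (3*t**2/4) dt, so v = t**3/4 [assuming t > 0]: now t**3*log(t)/4 + ∫(-t**2/4) dt.
Step 2. Evaluate the standard form: now t**3*log(t)/4 - t**3/12.
Answer: t**3*log(t)/4 - t**3/12.


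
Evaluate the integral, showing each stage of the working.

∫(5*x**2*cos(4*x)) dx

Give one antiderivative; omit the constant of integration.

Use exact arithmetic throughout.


Step 1. Integrate ∫(5*x**2*cos(4*x)) dx by parts with u = x**2, dv = (5*cos(4*x)) dx, so v = 5*sin(4*x)/4: now 5*x**2*sin(4*x)/4 + ∫(-5*x*sin(4*x)/2) dx.
Step 2. Integrate ∫(-5*x*sin(4*x)/2) dx by parts with u = x, dv = (-5*sin(4*x)/2) dx, so v = 5*cos(4*x)/8: now 5*x**2*sin(4*x)/4 + 5*x*cos(4*x)/8 + ∫(-5*cos(4*x)/8) dx.
Step 3. Evaluate the standard form: now 5*x**2*sin(4*x)/4 + 5*x*cos(4*x)/8 - 5*sin(4*x)/32.
Answer: 5*x**2*sin(4*x)/4 + 5*x*cos(4*x)/8 - 5*sin(4*x)/32.


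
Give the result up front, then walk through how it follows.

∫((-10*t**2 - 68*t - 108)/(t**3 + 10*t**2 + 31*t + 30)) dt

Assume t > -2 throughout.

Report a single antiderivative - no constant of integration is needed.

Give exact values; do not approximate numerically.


The answer is -4*log(t + 2) - 3*log(t + 3) - 3*log(t + 5).
Step 1. Decompose ∫((-10*t**2 - 68*t - 108)/(t**3 + 10*t**2 + 31*t + 30)) dt by partial fractions, (-10*t**2 - 68*t - 108)/(t**3 + 10*t**2 + 31*t + 30) = -3/(t + 5) - 3/(t + 3) - 4/(t + 2): now ∫(-4/(t + 2)) dt + ∫(-3/(t + 3)) dt + ∫(-3/(t + 5)) dt.
Step 2. Evaluate the standard form [assuming t > -5]: now -3*log(t + 5) + ∫(-4/(t + 2)) dt + ∫(-3/(t + 3)) dt.
Step 3. Evaluate the standard form [assuming t > -3]: now -3*log(t + 3) - 3*log(t + 5) + ∫(-4/(t + 2)) dt.
Step 4. Evaluate the standard form [assuming t > -2]: now -4*log(t + 2) - 3*log(t + 3) - 3*log(t + 5).
Answer: -4*log(t + 2) - 3*log(t + 3) - 3*log(t + 5).


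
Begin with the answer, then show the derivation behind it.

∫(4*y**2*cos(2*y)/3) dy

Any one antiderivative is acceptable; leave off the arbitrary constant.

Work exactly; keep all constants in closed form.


The answer is 2*y**2*sin(2*y)/3 + 2*y*cos(2*y)/3 - sin(2*y)/3.
Step 1. Integrate ∫(4*y**2*cos(2*y)/3) dy by parts with u = y**2, dv = (4*cos(2*y)/3) dy, so v = 2*sin(2*y)/3: now 2*y**2*sin(2*y)/3 + ∫(-4*y*sin(2*y)/3) dy.
Step 2. Integrate ∫(-4*y*sin(2*y)/3) dy by parts with u = y, dv = (-4*sin(2*y)/3) dy, so v = 2*cos(2*y)/3: now 2*y**2*sin(2*y)/3 + 2*y*cos(2*y)/3 + ∫(-2*cos(2*y)/3) dy.
Step 3. Evaluate the standard form: now 2*y**2*sin(2*y)/3 + 2*y*cos(2*y)/3 - sin(2*y)/3.
Answer: 2*y**2*sin(2*y)/3 + 2*y*cos(2*y)/3 - sin(2*y)/3.


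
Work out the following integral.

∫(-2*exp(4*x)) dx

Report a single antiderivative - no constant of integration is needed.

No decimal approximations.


Answer: -exp(4*x)/2.


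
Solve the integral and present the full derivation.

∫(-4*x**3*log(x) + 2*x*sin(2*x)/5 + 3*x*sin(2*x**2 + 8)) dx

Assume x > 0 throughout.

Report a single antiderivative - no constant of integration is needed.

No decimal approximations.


Step 1. Rewrite: now ∫(2*x*sin(2*x)/5) dx + ∫(3*x*sin(2*x**2 + 8)) dx + ∫(-4*x**3*log(x)) dx.
Step 2. Integrate ∫(2*x*sin(2*x)/5) dx by parts with u = x, dv = (2*sin(2*x)/5) dx, so v = -cos(2*x)/5: now -x*cos(2*x)/5 + ∫(3*x*sin(2*x**2 + 8)) dx + ∫(-4*x**3*log(x)) dx + ∫(cos(2*x)/5) dx.
Step 3. Evaluate the standard form: now -x*cos(2*x)/5 + sin(2*x)/10 + ∫(3*x*sin(2*x**2 + 8)) dx + ∫(-4*x**3*log(x)) dx.
Step 4. Substitute u = x**2 + 4, turning ∫(3*x*sin(2*x**2 + 8)) dx into ∫(3*sin(2*u)/2) du: now -x*cos(2*x)/5 + sin(2*x)/10 + ∫(-4*x**3*log(x)) dx + ∫(3*sin(2*u)/2) du.
Step 5. Evaluate the standard form: now -x*cos(2*x)/5 + sin(2*x)/10 - 3*cos(2*u)/4 + ∫(-4*x**3*log(x)) dx.
Step 6. Substitute back u = x**2 + 4: now -x*cos(2*x)/5 + sin(2*x)/10 - 3*cos(2*x**2 + 8)/4 + ∫(-4*x**3*log(x)) dx.
Step 7. Integrate ∫(-4*x**3*log(x)) dx by parts with u = log(x), dv = (-4*x**3) dx, so v = -x**4 [assuming x > 0]: now -x**4*log(x) - x*cos(2*x)/5 + sin(2*x)/10 - 3*cos(2*x**2 + 8)/4 + ∫(x**3) dx.
Step 8. Evaluate the standard form: now -x**4*log(x) + x**4/4 - x*cos(2*x)/5 + sin(2*x)/10 - 3*cos(2*x**2 + 8)/4.
Answer: -x**4*log(x) + x**4/4 - x*cos(2*x)/5 + sin(2*x)/10 - 3*cos(2*x**2 + 8)/4.


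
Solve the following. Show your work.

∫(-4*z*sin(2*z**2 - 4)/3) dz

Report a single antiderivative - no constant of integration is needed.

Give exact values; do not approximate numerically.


Step 1. Substitute u = z**2 - 2, turning ∫(-4*z*sin(2*z**2 - 4)/3) dz into ∫(-2*sin(2*u)/3) du: now ∫(-2*sin(2*u)/3) du.
Step 2. Evaluate the standard form: now cos(2*u)/3.
Step 3. Substitute back u = z**2 - 2: now cos(2*z**2 - 4)/3.
Answer: cos(2*z**2 - 4)/3.


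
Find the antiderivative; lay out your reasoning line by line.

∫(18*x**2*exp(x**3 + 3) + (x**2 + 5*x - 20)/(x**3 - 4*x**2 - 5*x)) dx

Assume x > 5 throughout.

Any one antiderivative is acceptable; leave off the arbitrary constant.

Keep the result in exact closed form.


Step 1. Rewrite: now ∫(18*x**2*exp(x**3 + 3)) dx + ∫((x**2 + 5*x - 20)/(x**3 - 4*x**2 - 5*x)) dx.
Step 2. Substitute u = x**3 + 3, turning ∫(18*x**2*exp(x**3 + 3)) dx into ∫(6*exp(u)) du: now ∫((x**2 + 5*x - 20)/(x**3 - 4*x**2 - 5*x)) dx + ∫(6*exp(u)) du.
Step 3. Evaluate the standard form: now 6*exp(u) + ∫((x**2 + 5*x - 20)/(x**3 - 4*x**2 - 5*x)) dx.
Step 4. Substitute back u = x**3 + 3: now 6*exp(x**3 + 3) + ∫((x**2 + 5*x - 20)/(x**3 - 4*x**2 - 5*x)) dx.
Step 5. Decompose ∫((x**2 + 5*x - 20)/(x**3 - 4*x**2 - 5*x)) dx by partial fractions, (x**2 + 5*x - 20)/(x**3 - 4*x**2 - 5*x) = -4/(x + 1) + 1/(x - 5) + 4/x: now 6*exp(x**3 + 3) + ∫(4/x) dx + ∫(1/(x - 5)) dx + ∫(-4/(x + 1)) dx.
Step 6. Evaluate the standard form [assuming x > 5]: now 6*exp(x**3 + 3) + log(x - 5) + ∫(4/x) dx + ∫(-4/(x + 1)) dx.
Step 7. Evaluate the standard form [assuming x > 0]: now 6*exp(x**3 + 3) + 4*log(x) + log(x - 5) + ∫(-4/(x + 1)) dx.
Step 8. Evaluate the standard form [assuming x > -1]: now 6*exp(x**3 + 3) + 4*log(x) + log(x - 5) - 4*log(x + 1).
Answer: 6*exp(x**3 + 3) + 4*log(x) + log(x - 5) - 4*log(x + 1).


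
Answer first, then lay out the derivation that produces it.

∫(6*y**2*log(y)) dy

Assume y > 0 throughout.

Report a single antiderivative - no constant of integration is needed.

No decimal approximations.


The answer is 2*y**3*log(y) - 2*y**3/3.
Step 1. Integrate ∫(6*y**2*log(y)) dy by parts with u = log(y), dv = (6*y**2) dy, so v = 2*y**3 [assuming y > 0]: now 2*y**3*log(y) + ∫(-2*y**2) dy.
Step 2. Evaluate the standard form: now 2*y**3*log(y) - 2*y**3/3.
Answer: 2*y**3*log(y) - 2*y**3/3.


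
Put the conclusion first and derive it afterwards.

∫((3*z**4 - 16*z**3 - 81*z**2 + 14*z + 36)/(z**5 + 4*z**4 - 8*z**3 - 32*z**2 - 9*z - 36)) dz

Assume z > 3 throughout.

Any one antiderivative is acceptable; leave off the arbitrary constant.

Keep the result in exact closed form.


The answer is -2*log(z - 3) + log(z + 3) + 4*log(z + 4) - 3*atan(z).
Step 1. Decompose ∫((3*z**4 - 16*z**3 - 81*z**2 + 14*z + 36)/(z**5 + 4*z**4 - 8*z**3 - 32*z**2 - 9*z - 36)) dz by partial fractions, (3*z**4 - 16*z**3 - 81*z**2 + 14*z + 36)/(z**5 + 4*z**4 - 8*z**3 - 32*z**2 - 9*z - 36) = -3/(z**2 + 1) + 4/(z + 4) + 1/(z + 3) - 2/(z - 3): now ∫(-2/(z - 3)) dz + ∫(1/(z + 3)) dz + ∫(4/(z + 4)) dz + ∫(-3/(z**2 + 1)) dz.
Step 2. Evaluate the standard form [assuming z > -4]: now 4*log(z + 4) + ∫(-2/(z - 3)) dz + ∫(1/(z + 3)) dz + ∫(-3/(z**2 + 1)) dz.
Step 3. Evaluate the standard form [assuming z > 3]: now -2*log(z - 3) + 4*log(z + 4) + ∫(1/(z + 3)) dz + ∫(-3/(z**2 + 1)) dz.
Step 4. Evaluate the standard form [assuming z > -3]: now -2*log(z - 3) + log(z + 3) + 4*log(z + 4) + ∫(-3/(z**2 + 1)) dz.
Step 5. Evaluate the standard form: now -2*log(z - 3) + log(z + 3) + 4*log(z + 4) - 3*atan(z).
Answer: -2*log(z - 3) + log(z + 3) + 4*log(z + 4) - 3*atan(z).


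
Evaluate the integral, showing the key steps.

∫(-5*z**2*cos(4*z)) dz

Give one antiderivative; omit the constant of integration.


Step 1. Integrate ∫(-5*z**2*cos(4*z)) dz by parts with u = z**2, dv = (-5*cos(4*z)) dz, so v = -5*sin(4*z)/4: now -5*z**2*sin(4*z)/4 + ∫(5*z*sin(4*z)/2) dz.
Step 2. Integrate ∫(5*z*sin(4*z)/2) dz by parts with u = z, dv = (5*sin(4*z)/2) dz, so v = -5*cos(4*z)/8: now -5*z**2*sin(4*z)/4 - 5*z*cos(4*z)/8 + ∫(5*cos(4*z)/8) dz.
Step 3. Evaluate the standard form: now -5*z**2*sin(4*z)/4 - 5*z*cos(4*z)/8 + 5*sin(4*z)/32.
Answer: -5*z**2*sin(4*z)/4 - 5*z*cos(4*z)/8 + 5*sin(4*z)/32.


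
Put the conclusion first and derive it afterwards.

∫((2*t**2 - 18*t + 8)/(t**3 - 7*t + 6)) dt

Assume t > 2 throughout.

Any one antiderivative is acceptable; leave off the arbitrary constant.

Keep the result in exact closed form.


The answer is -4*log(t - 2) + 2*log(t - 1) + 4*log(t + 3).
Step 1. Decompose ∫((2*t**2 - 18*t + 8)/(t**3 - 7*t + 6)) dt by partial fractions, (2*t**2 - 18*t + 8)/(t**3 - 7*t + 6) = 4/(t + 3) + 2/(t - 1) - 4/(t - 2): now ∫(-4/(t - 2)) dt + ∫(2/(t - 1)) dt + ∫(4/(t + 3)) dt.
Step 2. Evaluate the standard form [assuming t > 1]: now 2*log(t - 1) + ∫(-4/(t - 2)) dt + ∫(4/(t + 3)) dt.
Step 3. Evaluate the standard form [assuming t > 2]: now -4*log(t - 2) + 2*log(t - 1) + ∫(4/(t + 3)) dt.
Step 4. Evaluate the standard form [assuming t > -3]: now -4*log(t - 2) + 2*log(t - 1) + 4*log(t + 3).
Answer: -4*log(t - 2) + 2*log(t - 1) + 4*log(t + 3).


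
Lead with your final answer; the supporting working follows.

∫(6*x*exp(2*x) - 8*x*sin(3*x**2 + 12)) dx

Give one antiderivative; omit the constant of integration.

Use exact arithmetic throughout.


The answer is 3*x*exp(2*x) - 3*exp(2*x)/2 + 4*cos(3*x**2 + 12)/3.
Step 1. Rewrite: now ∫(6*x*exp(2*x)) dx + ∫(-8*x*sin(3*x**2 + 12)) dx.
Step 2. Integrate ∫(6*x*exp(2*x)) dx by parts with u = x, dv = (6*exp(2*x)) dx, so v = 3*exp(2*x): now 3*x*exp(2*x) + ∫(-8*x*sin(3*x**2 + 12)) dx + ∫(-3*exp(2*x)) dx.
Step 3. Evaluate the standard form: now 3*x*exp(2*x) - 3*exp(2*x)/2 + ∫(-8*x*sin(3*x**2 + 12)) dx.
Step 4. Substitute u = x**2 + 4, turning ∫(-8*x*sin(3*x**2 + 12)) dx into ∫(-4*sin(3*u)) du: now 3*x*exp(2*x) - 3*exp(2*x)/2 + ∫(-4*sin(3*u)) du.
Step 5. Evaluate the standard form: now 3*x*exp(2*x) - 3*exp(2*x)/2 + 4*cos(3*u)/3.
Step 6. Substitute back u = x**2 + 4: now 3*x*exp(2*x) - 3*exp(2*x)/2 + 4*cos(3*x**2 + 12)/3.
Answer: 3*x*exp(2*x) - 3*exp(2*x)/2 + 4*cos(3*x**2 + 12)/3.


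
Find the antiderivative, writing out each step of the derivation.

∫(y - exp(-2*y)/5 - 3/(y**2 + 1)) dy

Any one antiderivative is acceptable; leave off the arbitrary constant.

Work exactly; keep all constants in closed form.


Step 1. Rewrite: now ∫(y) dy + ∫(-3/(y**2 + 1)) dy + ∫(-exp(-2*y)/5) dy.
Step 2. Evaluate the standard form: now y**2/2 + ∫(-3/(y**2 + 1)) dy + ∫(-exp(-2*y)/5) dy.
Step 3. Evaluate the standard form: now y**2/2 - 3*atan(y) + ∫(-exp(-2*y)/5) dy.
Step 4. Evaluate the standard form: now y**2/2 - 3*atan(y) + exp(-2*y)/10.
Answer: y**2/2 - 3*atan(y) + exp(-2*y)/10.


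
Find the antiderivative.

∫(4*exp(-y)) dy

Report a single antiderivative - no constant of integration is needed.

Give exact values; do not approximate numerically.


Answer: -4*exp(-y).


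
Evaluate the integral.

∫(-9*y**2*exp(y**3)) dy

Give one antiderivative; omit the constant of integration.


Answer: -3*exp(y**3).


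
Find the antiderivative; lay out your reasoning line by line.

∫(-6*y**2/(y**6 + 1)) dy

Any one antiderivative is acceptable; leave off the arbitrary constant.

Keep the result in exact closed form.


Step 1. Substitute u = y**3, turning ∫(-6*y**2/(y**6 + 1)) dy into ∫(-2/(u**2 + 1)) du: now ∫(-2/(u**2 + 1)) du.
Step 2. Evaluate the standard form: now -2*atan(u).
Step 3. Substitute back u = y**3: now -2*atan(y**3).
Answer: -2*atan(y**3).


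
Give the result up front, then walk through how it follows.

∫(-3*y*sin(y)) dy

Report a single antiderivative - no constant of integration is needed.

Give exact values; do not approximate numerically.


The answer is 3*y*cos(y) - 3*sin(y).
Step 1. Integrate ∫(-3*y*sin(y)) dy by parts with u = y, dv = (-3*sin(y)) dy, so v = 3*cos(y): now 3*y*cos(y) + ∫(-3*cos(y)) dy.
Step 2. Evaluate the standard form: now 3*y*cos(y) - 3*sin(y).
Answer: 3*y*cos(y) - 3*sin(y).


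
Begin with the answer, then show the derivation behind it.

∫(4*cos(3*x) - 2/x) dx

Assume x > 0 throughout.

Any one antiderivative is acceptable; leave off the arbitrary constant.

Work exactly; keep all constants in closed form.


The answer is -2*log(x) + 4*sin(3*x)/3.
Step 1. Rewrite: now ∫(-2/x) dx + ∫(4*cos(3*x)) dx.
Step 2. Evaluate the standard form [assuming x > 0]: now -2*log(x) + ∫(4*cos(3*x)) dx.
Step 3. Evaluate the standard form: now -2*log(x) + 4*sin(3*x)/3.
Answer: -2*log(x) + 4*sin(3*x)/3.


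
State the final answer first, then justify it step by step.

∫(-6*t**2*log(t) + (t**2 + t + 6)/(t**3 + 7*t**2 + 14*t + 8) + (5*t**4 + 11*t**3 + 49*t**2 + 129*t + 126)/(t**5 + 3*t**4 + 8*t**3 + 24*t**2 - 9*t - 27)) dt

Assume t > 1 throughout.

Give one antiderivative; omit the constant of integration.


The answer is -2*t**3*log(t) + 2*t**3/3 + 4*log(t - 1) + log(t + 1) - 4*log(t + 2) + 2*log(t + 3) + 3*log(t + 4) - atan(t/3).
Step 1. Rewrite: now ∫(-6*t**2*log(t)) dt + ∫((t**2 + t + 6)/(t**3 + 7*t**2 + 14*t + 8)) dt + ∫((5*t**4 + 11*t**3 + 49*t**2 + 129*t + 126)/(t**5 + 3*t**4 + 8*t**3 + 24*t**2 - 9*t - 27)) dt.
Step 2. Decompose ∫((5*t**4 + 11*t**3 + 49*t**2 + 129*t + 126)/(t**5 + 3*t**4 + 8*t**3 + 24*t**2 - 9*t - 27)) dt by partial fractions, (5*t**4 + 11*t**3 + 49*t**2 + 129*t + 126)/(t**5 + 3*t**4 + 8*t**3 + 24*t**2 - 9*t - 27) = -3/(t**2 + 9) + 2/(t + 3) - 1/(t + 1) + 4/(t - 1): now ∫(-6*t**2*log(t)) dt + ∫((t**2 + t + 6)/(t**3 + 7*t**2 + 14*t + 8)) dt + ∫(4/(t - 1)) dt + ∫(-1/(t + 1)) dt + ∫(2/(t + 3)) dt + ∫(-3/(t**2 + 9)) dt.
Step 3. Evaluate the standard form [assuming t > -1]: now -log(t + 1) + ∫(-6*t**2*log(t)) dt + ∫((t**2 + t + 6)/(t**3 + 7*t**2 + 14*t + 8)) dt + ∫(4/(t - 1)) dt + ∫(2/(t + 3)) dt + ∫(-3/(t**2 + 9)) dt.
Step 4. Evaluate the standard form [assuming t > 1]: now 4*log(t - 1) - log(t + 1) + ∫(-6*t**2*log(t)) dt + ∫((t**2 + t + 6)/(t**3 + 7*t**2 + 14*t + 8)) dt + ∫(2/(t + 3)) dt + ∫(-3/(t**2 + 9)) dt.
Step 5. Evaluate the standard form [assuming t > -3]: now 4*log(t - 1) - log(t + 1) + 2*log(t + 3) + ∫(-6*t**2*log(t)) dt + ∫((t**2 + t + 6)/(t**3 + 7*t**2 + 14*t + 8)) dt + ∫(-3/(t**2 + 9)) dt.
Step 6. Evaluate the standard form: now 4*log(t - 1) - log(t + 1) + 2*log(t + 3) - atan(t/3) + ∫(-6*t**2*log(t)) dt + ∫((t**2 + t + 6)/(t**3 + 7*t**2 + 14*t + 8)) dt.
Step 7. Integrate ∫(-6*t**2*log(t)) dt by parts with u = log(t), dv = (-6*t**2) dt, so v = -2*t**3 [assuming t > 0]: now -2*t**3*log(t) + 4*log(t - 1) - log(t + 1) + 2*log(t + 3) - atan(t/3) + ∫(2*t**2) dt + ∫((t**2 + t + 6)/(t**3 + 7*t**2 + 14*t + 8)) dt.
Step 8. Evaluate the standard form: now -2*t**3*log(t) + 2*t**3/3 + 4*log(t - 1) - log(t + 1) + 2*log(t + 3) - atan(t/3) + ∫((t**2 + t + 6)/(t**3 + 7*t**2 + 14*t + 8)) dt.
Step 9. Decompose ∫((t**2 + t + 6)/(t**3 + 7*t**2 + 14*t + 8)) dt by partial fractions, (t**2 + t + 6)/(t**3 + 7*t**2 + 14*t + 8) = 3/(t + 4) - 4/(t + 2) + 2/(t + 1): now -2*t**3*log(t) + 2*t**3/3 + 4*log(t - 1) - log(t + 1) + 2*log(t + 3) - atan(t/3) + ∫(2/(t + 1)) dt + ∫(-4/(t + 2)) dt + ∫(3/(t + 4)) dt.
Step 10. Evaluate the standard form [assuming t > -1]: now -2*t**3*log(t) + 2*t**3/3 + 4*log(t - 1) + log(t + 1) + 2*log(t + 3) - atan(t/3) + ∫(-4/(t + 2)) dt + ∫(3/(t + 4)) dt.
Step 11. Evaluate the standard form [assuming t > -2]: now -2*t**3*log(t) + 2*t**3/3 + 4*log(t - 1) + log(t + 1) - 4*log(t + 2) + 2*log(t + 3) - atan(t/3) + ∫(3/(t + 4)) dt.
Step 12. Evaluate the standard form [assuming t > -4]: now -2*t**3*log(t) + 2*t**3/3 + 4*log(t - 1) + log(t + 1) - 4*log(t + 2) + 2*log(t + 3) + 3*log(t + 4) - atan(t/3).
Answer: -2*t**3*log(t) + 2*t**3/3 + 4*log(t - 1) + log(t + 1) - 4*log(t + 2) + 2*log(t + 3) + 3*log(t + 4) - atan(t/3).


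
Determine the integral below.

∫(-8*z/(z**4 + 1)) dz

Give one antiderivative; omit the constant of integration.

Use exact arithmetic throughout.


Answer: -4*atan(z**2).


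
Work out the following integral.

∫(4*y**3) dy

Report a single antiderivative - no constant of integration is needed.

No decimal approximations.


Answer: y**4.


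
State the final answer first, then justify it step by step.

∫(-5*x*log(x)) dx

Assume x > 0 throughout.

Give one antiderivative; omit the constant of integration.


The answer is -5*x**2*log(x)/2 + 5*x**2/4.
Step 1. Integrate ∫(-5*x*log(x)) dx by parts with u = log(x), dv = (-5*x) dx, so v = -5*x**2/2 [assuming x > 0]: now -5*x**2*log(x)/2 + ∫(5*x/2) dx.
Step 2. Evaluate the standard form: now -5*x**2*log(x)/2 + 5*x**2/4.
Answer: -5*x**2*log(x)/2 + 5*x**2/4.


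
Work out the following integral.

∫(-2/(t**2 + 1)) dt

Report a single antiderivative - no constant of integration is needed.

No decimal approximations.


Answer: -2*atan(t).


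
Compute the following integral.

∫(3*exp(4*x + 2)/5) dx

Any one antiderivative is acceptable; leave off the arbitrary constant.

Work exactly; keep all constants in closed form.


Answer: 3*exp(4*x + 2)/20.


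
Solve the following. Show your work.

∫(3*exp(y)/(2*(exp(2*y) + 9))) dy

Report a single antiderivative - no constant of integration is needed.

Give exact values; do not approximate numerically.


Step 1. Substitute u = exp(y), turning ∫(3*exp(y)/(2*(exp(2*y) + 9))) dy into ∫(3/(2*(u**2 + 9))) du: now ∫(3/(2*(u**2 + 9))) du.
Step 2. Evaluate the standard form: now atan(u/3)/2.
Step 3. Substitute back u = exp(y): now atan(exp(y)/3)/2.
Answer: atan(exp(y)/3)/2.


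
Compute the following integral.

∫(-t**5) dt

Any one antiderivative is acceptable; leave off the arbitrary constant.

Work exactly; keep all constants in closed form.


Answer: -t**6/6.


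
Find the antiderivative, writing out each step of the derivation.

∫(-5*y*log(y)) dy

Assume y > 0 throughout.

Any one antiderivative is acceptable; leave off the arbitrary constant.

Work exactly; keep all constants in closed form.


Step 1. Integrate ∫(-5*y*log(y)) dy by parts with u = log(y), dv = (-5*y) dy, so v = -5*y**2/2 [assuming y > 0]: now -5*y**2*log(y)/2 + ∫(5*y/2) dy.
Step 2. Evaluate the standard form: now -5*y**2*log(y)/2 + 5*y**2/4.
Answer: -5*y**2*log(y)/2 + 5*y**2/4.


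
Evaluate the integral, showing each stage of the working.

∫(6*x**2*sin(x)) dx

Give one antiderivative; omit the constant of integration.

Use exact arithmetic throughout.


Step 1. Integrate ∫(6*x**2*sin(x)) dx by parts with u = x**2, dv = (6*sin(x)) dx, so v = -6*cos(x): now -6*x**2*cos(x) + ∫(12*x*cos(x)) dx.
Step 2. Integrate ∫(12*x*cos(x)) dx by parts with u = x, dv = (12*cos(x)) dx, so v = 12*sin(x): now -6*x**2*cos(x) + 12*x*sin(x) + ∫(-12*sin(x)) dx.
Step 3. Evaluate the standard form: now -6*x**2*cos(x) + 12*x*sin(x) + 12*cos(x).
Answer: -6*x**2*cos(x) + 12*x*sin(x) + 12*cos(x).


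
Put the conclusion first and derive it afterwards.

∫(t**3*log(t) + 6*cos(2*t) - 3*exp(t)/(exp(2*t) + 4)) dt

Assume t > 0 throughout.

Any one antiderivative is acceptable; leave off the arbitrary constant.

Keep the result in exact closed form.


The answer is t**4*log(t)/4 - t**4/16 + 3*sin(2*t) - 3*atan(exp(t)/2)/2.
Step 1. Rewrite: now ∫(t**3*log(t)) dt + ∫(-3*exp(t)/(exp(2*t) + 4)) dt + ∫(6*cos(2*t)) dt.
Step 2. Substitute u = exp(t), turning ∫(-3*exp(t)/(exp(2*t) + 4)) dt into ∫(-3/(u**2 + 4)) du: now ∫(t**3*log(t)) dt + ∫(-3/(u**2 + 4)) du + ∫(6*cos(2*t)) dt.
Step 3. Evaluate the standard form: now -3*atan(u/2)/2 + ∫(t**3*log(t)) dt + ∫(6*cos(2*t)) dt.
Step 4. Substitute back u = exp(t): now -3*atan(exp(t)/2)/2 + ∫(t**3*log(t)) dt + ∫(6*cos(2*t)) dt.
Step 5. Evaluate the standard form: now 3*sin(2*t) - 3*atan(exp(t)/2)/2 + ∫(t**3*log(t)) dt.
Step 6. Integrate ∫(t**3*log(t)) dt by parts with u = log(t), dv = (t**3) dt, so v = t**4/4 [assuming t > 0]: now t**4*log(t)/4 + 3*sin(2*t) - 3*atan(exp(t)/2)/2 + ∫(-t**3/4) dt.
Step 7. Evaluate the standard form: now t**4*log(t)/4 - t**4/16 + 3*sin(2*t) - 3*atan(exp(t)/2)/2.
Answer: t**4*log(t)/4 - t**4/16 + 3*sin(2*t) - 3*atan(exp(t)/2)/2.


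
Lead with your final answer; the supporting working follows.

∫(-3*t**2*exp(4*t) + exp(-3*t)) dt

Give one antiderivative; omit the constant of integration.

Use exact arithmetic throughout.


The answer is -3*t**2*exp(4*t)/4 + 3*t*exp(4*t)/8 - 3*exp(4*t)/32 - exp(-3*t)/3.
Step 1. Rewrite: now ∫(-3*t**2*exp(4*t)) dt + ∫(exp(-3*t)) dt.
Step 2. Evaluate the standard form: now ∫(-3*t**2*exp(4*t)) dt - exp(-3*t)/3.
Step 3. Integrate ∫(-3*t**2*exp(4*t)) dt by parts with u = t**2, dv = (-3*exp(4*t)) dt, so v = -3*exp(4*t)/4: now -3*t**2*exp(4*t)/4 + ∫(3*t*exp(4*t)/2) dt - exp(-3*t)/3.
Step 4. Integrate ∫(3*t*exp(4*t)/2) dt by parts with u = t, dv = (3*exp(4*t)/2) dt, so v = 3*exp(4*t)/8: now -3*t**2*exp(4*t)/4 + 3*t*exp(4*t)/8 + ∫(-3*exp(4*t)/8) dt - exp(-3*t)/3.
Step 5. Evaluate the standard form: now -3*t**2*exp(4*t)/4 + 3*t*exp(4*t)/8 - 3*exp(4*t)/32 - exp(-3*t)/3.
Answer: -3*t**2*exp(4*t)/4 + 3*t*exp(4*t)/8 - 3*exp(4*t)/32 - exp(-3*t)/3.


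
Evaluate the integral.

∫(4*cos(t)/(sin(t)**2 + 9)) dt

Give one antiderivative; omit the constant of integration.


Answer: 4*atan(sin(t)/3)/3.


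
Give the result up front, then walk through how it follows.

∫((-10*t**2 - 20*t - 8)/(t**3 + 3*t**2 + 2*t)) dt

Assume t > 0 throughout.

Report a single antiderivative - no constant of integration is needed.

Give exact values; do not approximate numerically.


The answer is -4*log(t) - 2*log(t + 1) - 4*log(t + 2).
Step 1. Decompose ∫((-10*t**2 - 20*t - 8)/(t**3 + 3*t**2 + 2*t)) dt by partial fractions, (-10*t**2 - 20*t - 8)/(t**3 + 3*t**2 + 2*t) = -4/(t + 2) - 2/(t + 1) - 4/t: now ∫(-4/t) dt + ∫(-2/(t + 1)) dt + ∫(-4/(t + 2)) dt.
Step 2. Evaluate the standard form [assuming t > 0]: now -4*log(t) + ∫(-2/(t + 1)) dt + ∫(-4/(t + 2)) dt.
Step 3. Evaluate the standard form [assuming t > -2]: now -4*log(t) - 4*log(t + 2) + ∫(-2/(t + 1)) dt.
Step 4. Evaluate the standard form [assuming t > -1]: now -4*log(t) - 2*log(t + 1) - 4*log(t + 2).
Answer: -4*log(t) - 2*log(t + 1) - 4*log(t + 2).


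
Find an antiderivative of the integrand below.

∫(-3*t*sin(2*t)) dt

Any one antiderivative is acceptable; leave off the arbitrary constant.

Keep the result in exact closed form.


Answer: 3*t*cos(2*t)/2 - 3*sin(2*t)/4.


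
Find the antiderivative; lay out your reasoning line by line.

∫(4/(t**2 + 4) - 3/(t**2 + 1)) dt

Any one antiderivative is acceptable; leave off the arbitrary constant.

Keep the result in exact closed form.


Step 1. Rewrite: now ∫(-3/(t**2 + 1)) dt + ∫(4/(t**2 + 4)) dt.
Step 2. Evaluate the standard form: now -3*atan(t) + ∫(4/(t**2 + 4)) dt.
Step 3. Evaluate the standard form: now 2*atan(t/2) - 3*atan(t).
Answer: 2*atan(t/2) - 3*atan(t).


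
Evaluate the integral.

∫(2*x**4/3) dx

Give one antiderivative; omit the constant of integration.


Answer: 2*x**5/15.


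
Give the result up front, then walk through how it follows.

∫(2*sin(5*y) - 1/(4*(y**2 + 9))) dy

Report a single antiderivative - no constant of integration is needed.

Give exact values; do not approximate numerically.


The answer is -2*cos(5*y)/5 - atan(y/3)/12.
Step 1. Rewrite: now ∫(-1/(4*(y**2 + 9))) dy + ∫(2*sin(5*y)) dy.
Step 2. Evaluate the standard form: now -2*cos(5*y)/5 + ∫(-1/(4*(y**2 + 9))) dy.
Step 3. Evaluate the standard form: now -2*cos(5*y)/5 - atan(y/3)/12.
Answer: -2*cos(5*y)/5 - atan(y/3)/12.


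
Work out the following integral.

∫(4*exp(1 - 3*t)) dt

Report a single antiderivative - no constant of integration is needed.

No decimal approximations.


Answer: -4*exp(1 - 3*t)/3.


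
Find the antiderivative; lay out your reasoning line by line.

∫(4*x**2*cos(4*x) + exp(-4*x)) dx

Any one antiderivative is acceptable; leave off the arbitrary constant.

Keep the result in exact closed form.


Step 1. Rewrite: now ∫(4*x**2*cos(4*x)) dx + ∫(exp(-4*x)) dx.
Step 2. Integrate ∫(4*x**2*cos(4*x)) dx by parts with u = x**2, dv = (4*cos(4*x)) dx, so v = sin(4*x): now x**2*sin(4*x) + ∫(-2*x*sin(4*x)) dx + ∫(exp(-4*x)) dx.
Step 3. Integrate ∫(-2*x*sin(4*x)) dx by parts with u = x, dv = (-2*sin(4*x)) dx, so v = cos(4*x)/2: now x**2*sin(4*x) + x*cos(4*x)/2 + ∫(exp(-4*x)) dx + ∫(-cos(4*x)/2) dx.
Step 4. Evaluate the standard form: now x**2*sin(4*x) + x*cos(4*x)/2 - sin(4*x)/8 + ∫(exp(-4*x)) dx.
Step 5. Evaluate the standard form: now x**2*sin(4*x) + x*cos(4*x)/2 - sin(4*x)/8 - exp(-4*x)/4.
Answer: x**2*sin(4*x) + x*cos(4*x)/2 - sin(4*x)/8 - exp(-4*x)/4.


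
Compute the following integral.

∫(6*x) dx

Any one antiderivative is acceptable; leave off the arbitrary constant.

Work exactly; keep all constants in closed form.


Answer: 3*x**2.


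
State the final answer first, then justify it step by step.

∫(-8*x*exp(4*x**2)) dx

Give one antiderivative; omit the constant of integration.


The answer is -exp(4*x**2).
Step 1. Substitute u = x**2, turning ∫(-8*x*exp(4*x**2)) dx into ∫(-4*exp(4*u)) du: now ∫(-4*exp(4*u)) du.
Step 2. Evaluate the standard form: now -exp(4*u).
Step 3. Substitute back u = x**2: now -exp(4*x**2).
Answer: -exp(4*x**2).


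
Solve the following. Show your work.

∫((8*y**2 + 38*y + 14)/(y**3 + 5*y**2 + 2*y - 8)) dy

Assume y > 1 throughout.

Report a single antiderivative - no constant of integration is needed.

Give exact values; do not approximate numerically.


Step 1. Decompose ∫((8*y**2 + 38*y + 14)/(y**3 + 5*y**2 + 2*y - 8)) dy by partial fractions, (8*y**2 + 38*y + 14)/(y**3 + 5*y**2 + 2*y - 8) = -1/(y + 4) + 5/(y + 2) + 4/(y - 1): now ∫(4/(y - 1)) dy + ∫(5/(y + 2)) dy + ∫(-1/(y + 4)) dy.
Step 2. Evaluate the standard form [assuming y > -2]: now 5*log(y + 2) + ∫(4/(y - 1)) dy + ∫(-1/(y + 4)) dy.
Step 3. Evaluate the standard form [assuming y > -4]: now 5*log(y + 2) - log(y + 4) + ∫(4/(y - 1)) dy.
Step 4. Evaluate the standard form [assuming y > 1]: now 4*log(y - 1) + 5*log(y + 2) - log(y + 4).
Answer: 4*log(y - 1) + 5*log(y + 2) - log(y + 4).


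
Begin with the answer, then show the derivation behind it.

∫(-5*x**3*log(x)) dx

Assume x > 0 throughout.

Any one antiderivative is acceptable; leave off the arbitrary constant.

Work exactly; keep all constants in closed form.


The answer is -5*x**4*log(x)/4 + 5*x**4/16.
Step 1. Integrate ∫(-5*x**3*log(x)) dx by parts with u = log(x), dv = (-5*x**3) dx, so v = -5*x**4/4 [assuming x > 0]: now -5*x**4*log(x)/4 + ∫(5*x**3/4) dx.
Step 2. Evaluate the standard form: now -5*x**4*log(x)/4 + 5*x**4/16.
Answer: -5*x**4*log(x)/4 + 5*x**4/16.


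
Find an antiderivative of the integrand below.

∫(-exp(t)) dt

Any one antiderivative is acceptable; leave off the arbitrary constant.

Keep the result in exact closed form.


Answer: -exp(t).


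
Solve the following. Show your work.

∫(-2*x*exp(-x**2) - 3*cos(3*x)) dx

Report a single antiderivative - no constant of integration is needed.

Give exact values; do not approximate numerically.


Step 1. Rewrite: now ∫(-2*x*exp(-x**2)) dx + ∫(-3*cos(3*x)) dx.
Step 2. Evaluate the standard form: now -sin(3*x) + ∫(-2*x*exp(-x**2)) dx.
Step 3. Substitute u = x**2, turning ∫(-2*x*exp(-x**2)) dx into ∫(-exp(-u)) du: now -sin(3*x) + ∫(-exp(-u)) du.
Step 4. Evaluate the standard form: now -sin(3*x) + exp(-u).
Step 5. Substitute back u = x**2: now -sin(3*x) + exp(-x**2).
Answer: -sin(3*x) + exp(-x**2).


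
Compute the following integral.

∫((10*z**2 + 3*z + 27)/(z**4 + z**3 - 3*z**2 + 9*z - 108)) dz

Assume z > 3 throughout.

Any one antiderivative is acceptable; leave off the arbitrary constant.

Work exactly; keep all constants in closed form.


Answer: log(z - 3) - log(z + 4) + atan(z/3).
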